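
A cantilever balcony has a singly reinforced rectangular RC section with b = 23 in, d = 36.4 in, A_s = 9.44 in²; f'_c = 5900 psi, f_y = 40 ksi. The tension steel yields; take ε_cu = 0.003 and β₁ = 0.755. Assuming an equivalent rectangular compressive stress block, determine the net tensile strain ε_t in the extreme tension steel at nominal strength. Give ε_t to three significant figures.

ε_t ≈ 0.0222

a = A_s f_y/(0.85 f'_c b) = 3.274 in.
β₁ = 0.755, so c = a/β₁ = 3.274/0.755 = 4.336 in.
From the linear strain diagram with ε_cu = 0.003: ε_t = 0.003 (d − c)/c = 0.003 × (36.4 − 4.336)/4.336 = 0.0222.
Since ε_t ≥ 0.005, the section is tension-controlled.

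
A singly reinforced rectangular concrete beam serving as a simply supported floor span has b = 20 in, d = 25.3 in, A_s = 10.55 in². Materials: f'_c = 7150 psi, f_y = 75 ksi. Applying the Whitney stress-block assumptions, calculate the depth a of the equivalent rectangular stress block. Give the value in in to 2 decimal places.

T = A_s f_y = 10.55 × 75 = 791.25 kips.
a = T/(0.85 f'_c b) = 791.25/(0.85 × 7.15 × 20) = 6.51 in.

a ≈ 6.51 in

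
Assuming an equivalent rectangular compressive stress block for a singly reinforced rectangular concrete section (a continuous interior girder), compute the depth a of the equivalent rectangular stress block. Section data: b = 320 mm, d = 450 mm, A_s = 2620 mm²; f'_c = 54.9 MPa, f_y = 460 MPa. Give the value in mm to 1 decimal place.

a ≈ 80.7 mm

T = A_s f_y = 2620 × 460 = 1205200 N = 1205.2 kN.
Setting C = 0.85 f'_c a b equal to T: a = 1205200/(0.85 × 54.9 × 320) = 80.7 mm.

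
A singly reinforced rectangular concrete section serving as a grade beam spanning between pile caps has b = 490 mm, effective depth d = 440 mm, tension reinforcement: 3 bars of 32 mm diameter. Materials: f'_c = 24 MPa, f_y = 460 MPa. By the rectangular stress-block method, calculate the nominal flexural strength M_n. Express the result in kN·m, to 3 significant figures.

A_s = 3 × 804 = 2412 mm².
T = A_s f_y = 2412 × 460 = 1109520 N = 1109.52 kN.
From C = T: a = T/(0.85 f'_c b) = 1109520/(0.85 × 24 × 490) = 111.00 mm.
M_n = T(d − a/2) = 1109.52 kN × (440 − 55.5) mm = 426.61 kN·m.

M_n ≈ 427 kN·m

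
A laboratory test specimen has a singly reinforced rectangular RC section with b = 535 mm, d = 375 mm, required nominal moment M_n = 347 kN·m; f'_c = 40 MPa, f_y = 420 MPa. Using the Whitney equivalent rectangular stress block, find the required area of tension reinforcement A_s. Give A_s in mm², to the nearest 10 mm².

With M_n = 0.85 f'_c a b (d − a/2), solve the quadratic for a:
a = d − √(d² − 2M_n/(0.85 f'_c b)) = 375 − √(375² − 2 × 347×10⁶/(0.85 × 40 × 535)) = 54.89 mm.
A_s = 0.85 f'_c a b / f_y = 0.85 × 40 × 54.89 × 535 / 420 = 2377.3 mm².

A_s ≈ 2380 mm²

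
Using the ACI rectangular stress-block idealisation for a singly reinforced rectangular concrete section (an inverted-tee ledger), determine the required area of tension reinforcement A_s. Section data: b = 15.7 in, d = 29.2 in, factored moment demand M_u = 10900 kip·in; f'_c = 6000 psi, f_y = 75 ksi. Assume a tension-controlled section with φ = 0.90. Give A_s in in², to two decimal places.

A_s ≈ 6.13 in²

M_n = M_u/φ = 10900/0.90 = 12111.1 kip·in.
From M_n = 0.85 f'_c a b (d − a/2):
a = d − √(d² − 2M_n/(0.85 f'_c b)) = 29.2 − √(29.2² − 2 × 12111.1/(0.85 × 6 × 15.7)) = 5.745 in.
A_s = 0.85 f'_c a b / f_y = 0.85 × 6 × 5.745 × 15.7 / 75 = 6.133 in².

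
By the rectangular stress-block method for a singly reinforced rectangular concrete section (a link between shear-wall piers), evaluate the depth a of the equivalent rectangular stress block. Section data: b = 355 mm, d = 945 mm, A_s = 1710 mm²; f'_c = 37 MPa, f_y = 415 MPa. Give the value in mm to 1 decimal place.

a ≈ 63.6 mm

T = A_s f_y = 1710 × 415 = 709650 N = 709.65 kN.
Setting C = 0.85 f'_c a b equal to T: a = 709650/(0.85 × 37 × 355) = 63.6 mm.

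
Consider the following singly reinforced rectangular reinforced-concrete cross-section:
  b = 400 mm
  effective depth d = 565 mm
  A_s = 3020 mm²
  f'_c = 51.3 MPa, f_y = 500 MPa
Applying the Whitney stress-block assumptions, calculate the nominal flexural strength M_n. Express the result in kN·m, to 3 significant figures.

M_n ≈ 788 kN·m

T = A_s f_y = 3020 × 500 = 1510000 N = 1510 kN.
From C = T: a = T/(0.85 f'_c b) = 1510000/(0.85 × 51.3 × 400) = 86.57 mm.
M_n = T(d − a/2) = 1510 kN × (565 − 43.285) mm = 787.79 kN·m.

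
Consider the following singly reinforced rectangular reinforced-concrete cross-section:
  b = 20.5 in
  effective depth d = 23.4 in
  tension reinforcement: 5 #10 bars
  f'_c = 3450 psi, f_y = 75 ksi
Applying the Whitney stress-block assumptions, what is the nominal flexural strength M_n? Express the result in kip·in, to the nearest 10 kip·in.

A_s = 5 × 1.27 = 6.35 in².
T = A_s f_y = 6.35 × 75 = 476.25 kips.
a = T/(0.85 f'_c b) = 476.25/(0.85 × 3.45 × 20.5) = 7.922 in.
M_n = T(d − a/2) = 476.25 × (23.4 − 3.961) = 9257.8 kip·in.

M_n ≈ 9260 kip·in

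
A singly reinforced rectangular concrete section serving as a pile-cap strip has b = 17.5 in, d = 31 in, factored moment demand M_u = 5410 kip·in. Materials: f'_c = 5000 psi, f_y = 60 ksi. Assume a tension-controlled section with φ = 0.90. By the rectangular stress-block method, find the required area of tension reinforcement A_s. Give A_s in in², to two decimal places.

A_s ≈ 3.38 in²

M_n = M_u/φ = 5410/0.90 = 6011.11 kip·in.
From M_n = 0.85 f'_c a b (d − a/2):
a = d − √(d² − 2M_n/(0.85 f'_c b)) = 31 − √(31² − 2 × 6011.11/(0.85 × 5 × 17.5)) = 2.727 in.
A_s = 0.85 f'_c a b / f_y = 0.85 × 5 × 2.727 × 17.5 / 60 = 3.380 in².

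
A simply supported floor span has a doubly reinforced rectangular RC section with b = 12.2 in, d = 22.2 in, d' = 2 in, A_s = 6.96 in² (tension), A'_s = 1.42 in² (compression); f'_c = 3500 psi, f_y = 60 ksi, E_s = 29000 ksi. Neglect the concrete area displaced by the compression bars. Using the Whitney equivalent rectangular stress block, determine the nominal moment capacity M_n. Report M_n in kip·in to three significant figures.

Assume both steels yield.
a = (A_s − A'_s) f_y/(0.85 f'_c b) = (6.96 − 1.42) × 60/(0.85 × 3.5 × 12.2) = 9.158 in.
c = a/β₁ = 9.158/0.85 = 10.774 in; ε'_s = 0.003(c − d')/c = 0.0024 ≥ ε_y = 0.0021, so the compression steel yields.
M_n = (A_s − A'_s) f_y (d − a/2) + A'_s f_y (d − d') = 332.4 × (22.2 − 4.579) + 85.2 × (22.2 − 2) = 5857.2 + 1721.0 = 7578.2 kip·in.

M_n ≈ 7580 kip·in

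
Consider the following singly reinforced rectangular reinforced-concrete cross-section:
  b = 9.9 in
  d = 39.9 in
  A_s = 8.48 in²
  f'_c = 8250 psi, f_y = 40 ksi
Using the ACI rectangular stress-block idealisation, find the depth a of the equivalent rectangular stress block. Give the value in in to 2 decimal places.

T = A_s f_y = 8.48 × 40 = 339.2 kips.
a = T/(0.85 f'_c b) = 339.2/(0.85 × 8.25 × 9.9) = 4.89 in.

a ≈ 4.89 in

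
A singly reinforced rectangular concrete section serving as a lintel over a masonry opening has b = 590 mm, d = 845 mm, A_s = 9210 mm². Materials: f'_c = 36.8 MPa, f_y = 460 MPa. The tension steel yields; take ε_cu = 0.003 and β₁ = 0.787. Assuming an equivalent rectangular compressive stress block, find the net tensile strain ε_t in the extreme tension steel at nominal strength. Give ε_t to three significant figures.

ε_t ≈ 0.00569

a = A_s f_y/(0.85 f'_c b) = 229.56 mm.
β₁ = 0.787, so c = a/β₁ = 229.56/0.787 = 291.69 mm.
From the linear strain diagram with ε_cu = 0.003: ε_t = 0.003 (d − c)/c = 0.003 × (845 − 291.69)/291.69 = 0.00569.
Since ε_t ≥ 0.005, the section is tension-controlled.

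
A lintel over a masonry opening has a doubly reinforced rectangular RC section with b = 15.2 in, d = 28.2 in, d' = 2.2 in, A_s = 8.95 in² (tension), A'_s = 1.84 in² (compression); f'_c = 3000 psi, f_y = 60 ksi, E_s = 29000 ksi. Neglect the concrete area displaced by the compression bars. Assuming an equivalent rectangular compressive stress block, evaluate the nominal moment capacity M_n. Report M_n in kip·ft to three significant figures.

Assume both steels yield.
a = (A_s − A'_s) f_y/(0.85 f'_c b) = (8.95 − 1.84) × 60/(0.85 × 3 × 15.2) = 11.006 in.
c = a/β₁ = 11.006/0.85 = 12.948 in; ε'_s = 0.003(c − d')/c = 0.0025 ≥ ε_y = 0.0021, so the compression steel yields.
M_n = (A_s − A'_s) f_y (d − a/2) + A'_s f_y (d − d') = 426.6 × (28.2 − 5.503) + 110.4 × (28.2 − 2.2) = 9682.5 + 2870.4 = 12552.9 kip·in = 12552.9/12 = 1046.08 kip·ft.

M_n ≈ 1050 kip·ft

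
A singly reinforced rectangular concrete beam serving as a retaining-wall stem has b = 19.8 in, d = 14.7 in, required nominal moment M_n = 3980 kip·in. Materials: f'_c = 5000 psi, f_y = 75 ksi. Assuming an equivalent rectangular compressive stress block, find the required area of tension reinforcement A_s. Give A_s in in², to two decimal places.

From M_n = 0.85 f'_c a b (d − a/2):
a = d − √(d² − 2M_n/(0.85 f'_c b)) = 14.7 − √(14.7² − 2 × 3980/(0.85 × 5 × 19.8)) = 3.677 in.
A_s = 0.85 f'_c a b / f_y = 0.85 × 5 × 3.677 × 19.8 / 75 = 4.126 in².

A_s ≈ 4.13 in²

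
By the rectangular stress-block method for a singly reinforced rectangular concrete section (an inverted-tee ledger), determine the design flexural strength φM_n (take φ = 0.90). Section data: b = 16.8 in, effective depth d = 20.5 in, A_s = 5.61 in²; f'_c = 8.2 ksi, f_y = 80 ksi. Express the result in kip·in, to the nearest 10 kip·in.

φM_n ≈ 7510 kip·in

T = A_s f_y = 5.61 × 80 = 448.8 kips.
a = T/(0.85 f'_c b) = 448.8/(0.85 × 8.2 × 16.8) = 3.833 in.
M_n = T(d − a/2) = 448.8 × (20.5 − 1.9165) = 8340.3 kip·in.
φM_n = 0.90 × 8340.3 = 7506.3 kip·in.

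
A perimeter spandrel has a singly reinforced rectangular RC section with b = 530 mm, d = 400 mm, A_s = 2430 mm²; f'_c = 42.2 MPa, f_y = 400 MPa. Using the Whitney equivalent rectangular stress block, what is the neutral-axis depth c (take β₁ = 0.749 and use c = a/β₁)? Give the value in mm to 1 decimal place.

c ≈ 68.3 mm

T = A_s f_y = 2430 × 400 = 972000 N = 972 kN.
Setting C = 0.85 f'_c a b equal to T: a = 972000/(0.85 × 42.2 × 530) = 51.128 mm.
With β₁ = 0.749, c = a/β₁ = 51.128/0.749 = 68.3 mm.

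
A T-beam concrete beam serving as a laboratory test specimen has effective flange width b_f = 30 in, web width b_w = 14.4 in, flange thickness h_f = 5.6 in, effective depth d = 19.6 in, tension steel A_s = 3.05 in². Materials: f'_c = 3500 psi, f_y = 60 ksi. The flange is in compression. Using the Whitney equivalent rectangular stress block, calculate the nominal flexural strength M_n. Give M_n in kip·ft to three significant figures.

Tension: T = A_s f_y = 3.05 × 60 = 183 kips.
Try a within the flange: a = T/(0.85 f'_c b_f) = 183/(0.85 × 3.5 × 30) = 2.050 in.
Since a = 2.050 ≤ h_f = 5.6 in, the stress block lies entirely in the flange; analyse as a rectangular beam of width b_f.
M_n = T(d − a/2) = 183 × (19.6 − 1.025) = 3399.2 kip·in.
M_n = 3399.2/12 = 283.27 kip·ft.

M_n ≈ 283 kip·ft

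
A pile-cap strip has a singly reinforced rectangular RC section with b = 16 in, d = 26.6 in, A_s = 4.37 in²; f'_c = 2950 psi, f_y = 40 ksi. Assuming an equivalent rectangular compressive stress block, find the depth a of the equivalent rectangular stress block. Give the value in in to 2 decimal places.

T = A_s f_y = 4.37 × 40 = 174.8 kips.
a = T/(0.85 f'_c b) = 174.8/(0.85 × 2.95 × 16) = 4.36 in.

a ≈ 4.36 in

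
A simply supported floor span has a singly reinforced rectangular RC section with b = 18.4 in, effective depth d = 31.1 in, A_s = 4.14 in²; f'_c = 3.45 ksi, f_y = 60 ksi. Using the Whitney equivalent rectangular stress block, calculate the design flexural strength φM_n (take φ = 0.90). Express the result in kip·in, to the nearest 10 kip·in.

φM_n ≈ 6440 kip·in

T = A_s f_y = 4.14 × 60 = 248.4 kips.
a = T/(0.85 f'_c b) = 248.4/(0.85 × 3.45 × 18.4) = 4.604 in.
M_n = T(d − a/2) = 248.4 × (31.1 − 2.302) = 7153.4 kip·in.
φM_n = 0.90 × 7153.4 = 6438.1 kip·in.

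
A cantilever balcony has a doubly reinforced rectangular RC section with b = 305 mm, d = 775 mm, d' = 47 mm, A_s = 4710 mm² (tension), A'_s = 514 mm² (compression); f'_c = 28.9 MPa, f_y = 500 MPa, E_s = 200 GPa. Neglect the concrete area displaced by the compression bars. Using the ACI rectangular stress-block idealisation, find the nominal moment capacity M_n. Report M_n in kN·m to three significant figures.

Assume both tension and compression steel yield.
Net tension couple steel: A_s − A'_s = 4196 mm².
a = (A_s − A'_s) f_y / (0.85 f'_c b) = 2098000/(0.85 × 28.9 × 305) = 280.02 mm.
c = a/β₁ = 280.02/0.844 = 331.78 mm; ε'_s = 0.003(c − d')/c = 0.0026 ≥ f_y/E_s = 0.0025, so compression steel does yield.
M_n = (A_s − A'_s) f_y (d − a/2) + A'_s f_y (d − d') = [2098000 × (775 − 140.01) + 257000 × (775 − 47)] × 10⁻⁶ = 1332.21 + 187.10 = 1519.31 kN·m.

M_n ≈ 1520 kN·m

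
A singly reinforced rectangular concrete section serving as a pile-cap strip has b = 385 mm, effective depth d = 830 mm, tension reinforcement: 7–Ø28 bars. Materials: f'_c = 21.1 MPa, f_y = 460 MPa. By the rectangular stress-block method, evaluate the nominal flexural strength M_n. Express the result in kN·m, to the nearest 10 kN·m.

A_s = 7 × 616 = 4312 mm².
T = A_s f_y = 4312 × 460 = 1983520 N = 1983.52 kN.
From C = T: a = T/(0.85 f'_c b) = 1983520/(0.85 × 21.1 × 385) = 287.26 mm.
M_n = T(d − a/2) = 1983.52 kN × (830 − 143.63) mm = 1361.43 kN·m.

M_n ≈ 1360 kN·m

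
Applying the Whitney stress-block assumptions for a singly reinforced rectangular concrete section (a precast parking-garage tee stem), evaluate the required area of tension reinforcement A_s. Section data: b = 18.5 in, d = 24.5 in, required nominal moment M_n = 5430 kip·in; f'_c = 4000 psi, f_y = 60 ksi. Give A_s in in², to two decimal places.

From M_n = 0.85 f'_c a b (d − a/2):
a = d − √(d² − 2M_n/(0.85 f'_c b)) = 24.5 − √(24.5² − 2 × 5430/(0.85 × 4 × 18.5)) = 3.822 in.
A_s = 0.85 f'_c a b / f_y = 0.85 × 4 × 3.822 × 18.5 / 60 = 4.007 in².

A_s ≈ 4.01 in²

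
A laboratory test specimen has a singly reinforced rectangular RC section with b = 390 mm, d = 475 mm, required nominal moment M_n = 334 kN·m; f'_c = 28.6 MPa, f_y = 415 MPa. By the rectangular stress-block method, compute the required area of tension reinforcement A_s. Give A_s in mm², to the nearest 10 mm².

With M_n = 0.85 f'_c a b (d − a/2), solve the quadratic for a:
a = d − √(d² − 2M_n/(0.85 f'_c b)) = 475 − √(475² − 2 × 334×10⁶/(0.85 × 28.6 × 390)) = 81.09 mm.
A_s = 0.85 f'_c a b / f_y = 0.85 × 28.6 × 81.09 × 390 / 415 = 1852.5 mm².

A_s ≈ 1850 mm²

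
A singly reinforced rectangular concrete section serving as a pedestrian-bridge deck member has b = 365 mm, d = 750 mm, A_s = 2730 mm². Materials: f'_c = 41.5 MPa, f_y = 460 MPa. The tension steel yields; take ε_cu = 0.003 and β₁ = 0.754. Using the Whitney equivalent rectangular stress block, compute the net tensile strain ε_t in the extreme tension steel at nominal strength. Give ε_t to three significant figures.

ε_t ≈ 0.0144

a = A_s f_y/(0.85 f'_c b) = 97.54 mm.
β₁ = 0.754, so c = a/β₁ = 97.54/0.754 = 129.36 mm.
From the linear strain diagram with ε_cu = 0.003: ε_t = 0.003 (d − c)/c = 0.003 × (750 − 129.36)/129.36 = 0.0144.
Since ε_t ≥ 0.005, the section is tension-controlled.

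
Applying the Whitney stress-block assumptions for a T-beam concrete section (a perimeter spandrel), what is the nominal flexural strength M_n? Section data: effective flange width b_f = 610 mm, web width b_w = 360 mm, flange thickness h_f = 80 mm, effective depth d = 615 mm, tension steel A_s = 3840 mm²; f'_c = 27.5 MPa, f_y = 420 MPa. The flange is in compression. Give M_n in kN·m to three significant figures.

M_n ≈ 895 kN·m

Tension: T = A_s f_y = 3840 × 420 = 1612800 N.
Try a within the flange: a = T/(0.85 f'_c b_f) = 1612800/(0.85 × 27.5 × 610) = 113.11 mm.
a = 113.11 > h_f = 80 mm: the block extends into the web. Split into flange-overhang and web parts.
C_f = 0.85 f'_c (b_f − b_w) h_f = 0.85 × 27.5 × (610 − 360) × 80 = 467500 N.
Remaining web compression depth: a_w = (T − C_f)/(0.85 f'_c b_w) = (1612800 − 467500)/(0.85 × 27.5 × 360) = 136.10 mm.
M_n = C_f(d − h_f/2) + (T − C_f)(d − a_w/2) = 467500 × (615 − 40) + 1145300 × (615 − 68.05) = 268.81 + 626.42 = 895.23 × 10⁶ N·mm.
M_n = 895.23 kN·m.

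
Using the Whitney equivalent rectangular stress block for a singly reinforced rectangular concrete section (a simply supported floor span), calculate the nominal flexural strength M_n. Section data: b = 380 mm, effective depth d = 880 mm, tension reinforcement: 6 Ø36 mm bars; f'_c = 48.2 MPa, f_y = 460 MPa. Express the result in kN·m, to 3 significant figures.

A_s = 6 × 1018 = 6108 mm².
T = A_s f_y = 6108 × 460 = 2809680 N = 2809.68 kN.
From C = T: a = T/(0.85 f'_c b) = 2809680/(0.85 × 48.2 × 380) = 180.47 mm.
M_n = T(d − a/2) = 2809.68 kN × (880 − 90.235) mm = 2218.99 kN·m.

M_n ≈ 2220 kN·m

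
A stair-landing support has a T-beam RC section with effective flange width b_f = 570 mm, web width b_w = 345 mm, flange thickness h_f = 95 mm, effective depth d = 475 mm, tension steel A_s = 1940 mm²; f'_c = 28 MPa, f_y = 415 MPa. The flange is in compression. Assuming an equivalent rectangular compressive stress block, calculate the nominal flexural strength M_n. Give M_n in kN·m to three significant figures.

M_n ≈ 359 kN·m

Tension: T = A_s f_y = 1940 × 415 = 805100 N.
Try a within the flange: a = T/(0.85 f'_c b_f) = 805100/(0.85 × 28 × 570) = 59.35 mm.
Since a = 59.35 ≤ h_f = 95 mm, the stress block lies entirely in the flange; analyse as a rectangular beam of width b_f.
M_n = T(d − a/2) = 805100 × (475 − 29.675) = 358.53 × 10⁶ N·mm.
M_n = 358.53 kN·m.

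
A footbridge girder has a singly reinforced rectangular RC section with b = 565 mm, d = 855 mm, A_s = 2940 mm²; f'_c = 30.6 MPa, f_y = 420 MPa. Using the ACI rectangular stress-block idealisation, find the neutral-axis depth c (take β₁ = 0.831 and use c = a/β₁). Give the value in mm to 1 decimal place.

c ≈ 101.1 mm

T = A_s f_y = 2940 × 420 = 1234800 N = 1234.8 kN.
Setting C = 0.85 f'_c a b equal to T: a = 1234800/(0.85 × 30.6 × 565) = 84.025 mm.
With β₁ = 0.831, c = a/β₁ = 84.025/0.831 = 101.1 mm.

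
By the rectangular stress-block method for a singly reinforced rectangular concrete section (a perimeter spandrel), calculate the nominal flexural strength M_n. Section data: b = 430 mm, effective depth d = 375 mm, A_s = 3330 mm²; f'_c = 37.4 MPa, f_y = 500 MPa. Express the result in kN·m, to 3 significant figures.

T = A_s f_y = 3330 × 500 = 1665000 N = 1665 kN.
From C = T: a = T/(0.85 f'_c b) = 1665000/(0.85 × 37.4 × 430) = 121.80 mm.
M_n = T(d − a/2) = 1665 kN × (375 − 60.9) mm = 522.98 kN·m.

M_n ≈ 523 kN·m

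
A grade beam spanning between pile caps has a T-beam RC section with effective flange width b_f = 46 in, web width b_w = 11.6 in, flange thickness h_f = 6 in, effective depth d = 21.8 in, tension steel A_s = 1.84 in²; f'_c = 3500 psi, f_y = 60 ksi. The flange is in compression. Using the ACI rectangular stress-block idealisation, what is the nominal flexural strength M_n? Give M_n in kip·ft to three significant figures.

M_n ≈ 197 kip·ft

Tension: T = A_s f_y = 1.84 × 60 = 110.4 kips.
Try a within the flange: a = T/(0.85 f'_c b_f) = 110.4/(0.85 × 3.5 × 46) = 0.807 in.
Since a = 0.807 ≤ h_f = 6 in, the stress block lies entirely in the flange; analyse as a rectangular beam of width b_f.
M_n = T(d − a/2) = 110.4 × (21.8 − 0.4035) = 2362.2 kip·in.
M_n = 2362.2/12 = 196.85 kip·ft.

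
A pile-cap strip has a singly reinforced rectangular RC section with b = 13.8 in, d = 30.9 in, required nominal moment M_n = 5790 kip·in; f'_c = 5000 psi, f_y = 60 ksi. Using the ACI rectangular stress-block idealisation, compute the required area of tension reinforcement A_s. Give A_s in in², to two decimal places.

A_s ≈ 3.30 in²

From M_n = 0.85 f'_c a b (d − a/2):
a = d − √(d² − 2M_n/(0.85 f'_c b)) = 30.9 − √(30.9² − 2 × 5790/(0.85 × 5 × 13.8)) = 3.380 in.
A_s = 0.85 f'_c a b / f_y = 0.85 × 5 × 3.380 × 13.8 / 60 = 3.304 in².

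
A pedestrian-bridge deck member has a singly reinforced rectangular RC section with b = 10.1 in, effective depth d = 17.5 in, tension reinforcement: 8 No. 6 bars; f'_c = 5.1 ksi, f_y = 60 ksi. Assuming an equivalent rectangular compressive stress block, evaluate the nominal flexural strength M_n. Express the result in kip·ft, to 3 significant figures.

M_n ≈ 266 kip·ft

A_s = 8 × 0.44 = 3.52 in².
T = A_s f_y = 3.52 × 60 = 211.2 kips.
a = T/(0.85 f'_c b) = 211.2/(0.85 × 5.1 × 10.1) = 4.824 in.
M_n = T(d − a/2) = 211.2 × (17.5 − 2.412) = 3186.6 kip·in = 3186.6/12 = 265.55 kip·ft.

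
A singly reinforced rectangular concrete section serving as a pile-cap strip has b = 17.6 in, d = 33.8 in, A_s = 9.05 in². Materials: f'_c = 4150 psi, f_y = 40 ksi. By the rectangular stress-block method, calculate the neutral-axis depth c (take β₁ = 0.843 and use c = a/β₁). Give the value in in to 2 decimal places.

c ≈ 6.92 in

T = A_s f_y = 9.05 × 40 = 362 kips.
a = T/(0.85 f'_c b) = 362/(0.85 × 4.15 × 17.6) = 5.8308 in.
With β₁ = 0.843, c = a/β₁ = 5.8308/0.843 = 6.92 in.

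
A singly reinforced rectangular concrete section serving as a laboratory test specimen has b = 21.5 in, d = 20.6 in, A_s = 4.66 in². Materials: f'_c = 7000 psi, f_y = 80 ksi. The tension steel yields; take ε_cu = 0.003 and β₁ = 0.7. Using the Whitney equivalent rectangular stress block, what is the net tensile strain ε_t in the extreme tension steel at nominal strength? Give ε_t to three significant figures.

ε_t ≈ 0.0118

a = A_s f_y/(0.85 f'_c b) = 2.914 in.
β₁ = 0.7, so c = a/β₁ = 2.914/0.7 = 4.163 in.
From the linear strain diagram with ε_cu = 0.003: ε_t = 0.003 (d − c)/c = 0.003 × (20.6 − 4.163)/4.163 = 0.0118.
Since ε_t ≥ 0.005, the section is tension-controlled.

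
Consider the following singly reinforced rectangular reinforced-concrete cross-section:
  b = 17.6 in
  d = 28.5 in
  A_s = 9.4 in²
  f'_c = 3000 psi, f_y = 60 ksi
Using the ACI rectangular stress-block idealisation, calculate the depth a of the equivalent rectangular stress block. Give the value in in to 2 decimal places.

T = A_s f_y = 9.4 × 60 = 564 kips.
a = T/(0.85 f'_c b) = 564/(0.85 × 3 × 17.6) = 12.57 in.

a ≈ 12.57 in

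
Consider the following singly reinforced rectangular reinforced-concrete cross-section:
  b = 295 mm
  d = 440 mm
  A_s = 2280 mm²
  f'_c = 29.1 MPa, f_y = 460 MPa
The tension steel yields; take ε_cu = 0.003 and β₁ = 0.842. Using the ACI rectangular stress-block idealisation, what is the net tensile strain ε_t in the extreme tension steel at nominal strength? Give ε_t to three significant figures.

a = A_s f_y/(0.85 f'_c b) = 143.73 mm.
β₁ = 0.842, so c = a/β₁ = 143.73/0.842 = 170.70 mm.
From the linear strain diagram with ε_cu = 0.003: ε_t = 0.003 (d − c)/c = 0.003 × (440 − 170.70)/170.70 = 0.00473.
ε_t is between 0.004 and 0.005 — transition zone.

ε_t ≈ 0.00473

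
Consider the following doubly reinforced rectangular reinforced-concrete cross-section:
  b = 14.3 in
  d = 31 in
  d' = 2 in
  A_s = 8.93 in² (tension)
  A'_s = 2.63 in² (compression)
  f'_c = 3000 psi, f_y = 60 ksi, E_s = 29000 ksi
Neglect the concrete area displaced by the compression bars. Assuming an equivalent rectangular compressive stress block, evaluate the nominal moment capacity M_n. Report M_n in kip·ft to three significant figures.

M_n ≈ 1190 kip·ft

Assume both steels yield.
a = (A_s − A'_s) f_y/(0.85 f'_c b) = (8.93 − 2.63) × 60/(0.85 × 3 × 14.3) = 10.366 in.
c = a/β₁ = 10.366/0.85 = 12.195 in; ε'_s = 0.003(c − d')/c = 0.0025 ≥ ε_y = 0.0021, so the compression steel yields.
M_n = (A_s − A'_s) f_y (d − a/2) + A'_s f_y (d − d') = 378 × (31 − 5.183) + 157.8 × (31 − 2) = 9758.8 + 4576.2 = 14335.0 kip·in = 14335.0/12 = 1194.58 kip·ft.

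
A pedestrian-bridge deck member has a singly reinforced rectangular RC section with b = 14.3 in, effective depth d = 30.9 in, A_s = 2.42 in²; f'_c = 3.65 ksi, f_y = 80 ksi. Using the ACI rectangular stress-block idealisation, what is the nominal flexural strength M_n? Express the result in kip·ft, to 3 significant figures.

M_n ≈ 463 kip·ft

T = A_s f_y = 2.42 × 80 = 193.6 kips.
a = T/(0.85 f'_c b) = 193.6/(0.85 × 3.65 × 14.3) = 4.364 in.
M_n = T(d − a/2) = 193.6 × (30.9 − 2.182) = 5559.8 kip·in = 5559.8/12 = 463.32 kip·ft.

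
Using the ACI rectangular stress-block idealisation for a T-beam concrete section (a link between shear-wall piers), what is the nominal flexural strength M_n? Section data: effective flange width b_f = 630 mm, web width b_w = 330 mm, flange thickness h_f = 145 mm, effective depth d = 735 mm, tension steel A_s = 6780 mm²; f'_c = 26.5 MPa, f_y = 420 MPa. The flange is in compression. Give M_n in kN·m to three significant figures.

Tension: T = A_s f_y = 6780 × 420 = 2847600 N.
Try a within the flange: a = T/(0.85 f'_c b_f) = 2847600/(0.85 × 26.5 × 630) = 200.67 mm.
a = 200.67 > h_f = 145 mm: the block extends into the web. Split into flange-overhang and web parts.
C_f = 0.85 f'_c (b_f − b_w) h_f = 0.85 × 26.5 × (630 − 330) × 145 = 979838 N.
Remaining web compression depth: a_w = (T − C_f)/(0.85 f'_c b_w) = (2847600 − 979838)/(0.85 × 26.5 × 330) = 251.27 mm.
M_n = C_f(d − h_f/2) + (T − C_f)(d − a_w/2) = 979838 × (735 − 72.5) + 1867762 × (735 − 125.635) = 649.14 + 1138.15 = 1787.29 × 10⁶ N·mm.
M_n = 1787.29 kN·m.

M_n ≈ 1790 kN·m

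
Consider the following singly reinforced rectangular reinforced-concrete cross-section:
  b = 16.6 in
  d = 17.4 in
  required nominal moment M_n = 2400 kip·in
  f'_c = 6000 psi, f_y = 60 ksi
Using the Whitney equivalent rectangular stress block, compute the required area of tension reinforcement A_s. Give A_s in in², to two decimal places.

From M_n = 0.85 f'_c a b (d − a/2):
a = d − √(d² − 2M_n/(0.85 f'_c b)) = 17.4 − √(17.4² − 2 × 2400/(0.85 × 6 × 16.6)) = 1.714 in.
A_s = 0.85 f'_c a b / f_y = 0.85 × 6 × 1.714 × 16.6 / 60 = 2.418 in².

A_s ≈ 2.42 in²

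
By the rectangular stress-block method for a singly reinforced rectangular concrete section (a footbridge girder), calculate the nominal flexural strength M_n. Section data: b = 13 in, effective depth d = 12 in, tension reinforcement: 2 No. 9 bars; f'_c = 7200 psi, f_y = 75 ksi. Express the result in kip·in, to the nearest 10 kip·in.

A_s = 2 × 1 = 2 in².
T = A_s f_y = 2 × 75 = 150 kips.
a = T/(0.85 f'_c b) = 150/(0.85 × 7.2 × 13) = 1.885 in.
M_n = T(d − a/2) = 150 × (12 − 0.9425) = 1658.6 kip·in.

M_n ≈ 1660 kip·in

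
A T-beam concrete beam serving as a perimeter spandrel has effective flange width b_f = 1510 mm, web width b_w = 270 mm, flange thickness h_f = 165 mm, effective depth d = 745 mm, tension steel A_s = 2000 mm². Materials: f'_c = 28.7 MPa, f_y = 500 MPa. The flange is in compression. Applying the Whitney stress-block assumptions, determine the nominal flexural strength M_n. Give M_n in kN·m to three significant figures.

M_n ≈ 731 kN·m

Tension: T = A_s f_y = 2000 × 500 = 1000000 N.
Try a within the flange: a = T/(0.85 f'_c b_f) = 1000000/(0.85 × 28.7 × 1510) = 27.15 mm.
Since a = 27.15 ≤ h_f = 165 mm, the stress block lies entirely in the flange; analyse as a rectangular beam of width b_f.
M_n = T(d − a/2) = 1000000 × (745 − 13.575) = 731.43 × 10⁶ N·mm.
M_n = 731.43 kN·m.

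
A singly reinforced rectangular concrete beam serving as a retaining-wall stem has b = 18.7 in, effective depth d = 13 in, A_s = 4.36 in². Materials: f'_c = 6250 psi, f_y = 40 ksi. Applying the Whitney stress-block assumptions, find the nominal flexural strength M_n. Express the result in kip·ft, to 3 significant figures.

M_n ≈ 176 kip·ft

T = A_s f_y = 4.36 × 40 = 174.4 kips.
a = T/(0.85 f'_c b) = 174.4/(0.85 × 6.25 × 18.7) = 1.756 in.
M_n = T(d − a/2) = 174.4 × (13 − 0.878) = 2114.1 kip·in = 2114.1/12 = 176.18 kip·ft.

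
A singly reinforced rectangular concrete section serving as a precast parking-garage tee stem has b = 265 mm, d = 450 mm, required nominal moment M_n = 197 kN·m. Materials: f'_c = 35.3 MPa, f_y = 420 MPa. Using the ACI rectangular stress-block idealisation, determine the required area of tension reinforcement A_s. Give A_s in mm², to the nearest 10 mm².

With M_n = 0.85 f'_c a b (d − a/2), solve the quadratic for a:
a = d − √(d² − 2M_n/(0.85 f'_c b)) = 450 − √(450² − 2 × 197×10⁶/(0.85 × 35.3 × 265)) = 58.91 mm.
A_s = 0.85 f'_c a b / f_y = 0.85 × 35.3 × 58.91 × 265 / 420 = 1115.3 mm².

A_s ≈ 1120 mm²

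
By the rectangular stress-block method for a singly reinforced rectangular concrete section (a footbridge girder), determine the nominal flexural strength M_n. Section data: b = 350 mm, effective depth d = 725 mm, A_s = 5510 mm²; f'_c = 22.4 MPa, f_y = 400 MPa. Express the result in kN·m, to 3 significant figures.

M_n ≈ 1230 kN·m

T = A_s f_y = 5510 × 400 = 2204000 N = 2204 kN.
From C = T: a = T/(0.85 f'_c b) = 2204000/(0.85 × 22.4 × 350) = 330.73 mm.
M_n = T(d − a/2) = 2204 kN × (725 − 165.365) mm = 1233.44 kN·m.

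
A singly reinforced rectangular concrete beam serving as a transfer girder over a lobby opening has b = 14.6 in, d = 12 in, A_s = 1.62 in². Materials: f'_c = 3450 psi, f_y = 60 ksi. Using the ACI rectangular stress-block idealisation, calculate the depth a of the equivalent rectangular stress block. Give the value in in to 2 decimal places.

T = A_s f_y = 1.62 × 60 = 97.2 kips.
a = T/(0.85 f'_c b) = 97.2/(0.85 × 3.45 × 14.6) = 2.27 in.

a ≈ 2.27 in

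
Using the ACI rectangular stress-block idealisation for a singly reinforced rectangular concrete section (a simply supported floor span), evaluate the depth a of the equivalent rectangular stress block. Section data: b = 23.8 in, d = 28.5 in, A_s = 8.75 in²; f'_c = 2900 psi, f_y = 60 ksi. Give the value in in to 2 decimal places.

a ≈ 8.95 in

T = A_s f_y = 8.75 × 60 = 525 kips.
a = T/(0.85 f'_c b) = 525/(0.85 × 2.9 × 23.8) = 8.95 in.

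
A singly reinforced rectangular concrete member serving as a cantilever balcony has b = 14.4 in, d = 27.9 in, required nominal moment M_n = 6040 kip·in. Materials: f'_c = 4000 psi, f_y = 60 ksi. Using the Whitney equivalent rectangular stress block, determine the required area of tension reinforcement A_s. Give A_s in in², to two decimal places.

From M_n = 0.85 f'_c a b (d − a/2):
a = d − √(d² − 2M_n/(0.85 f'_c b)) = 27.9 − √(27.9² − 2 × 6040/(0.85 × 4 × 14.4)) = 4.842 in.
A_s = 0.85 f'_c a b / f_y = 0.85 × 4 × 4.842 × 14.4 / 60 = 3.951 in².

A_s ≈ 3.95 in²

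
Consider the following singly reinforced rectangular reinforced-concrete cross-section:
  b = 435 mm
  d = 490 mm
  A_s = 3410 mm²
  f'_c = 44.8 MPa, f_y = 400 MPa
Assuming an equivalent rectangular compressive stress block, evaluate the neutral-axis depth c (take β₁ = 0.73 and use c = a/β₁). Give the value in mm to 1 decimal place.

c ≈ 112.8 mm

T = A_s f_y = 3410 × 400 = 1364000 N = 1364 kN.
Setting C = 0.85 f'_c a b equal to T: a = 1364000/(0.85 × 44.8 × 435) = 82.343 mm.
With β₁ = 0.73, c = a/β₁ = 82.343/0.73 = 112.8 mm.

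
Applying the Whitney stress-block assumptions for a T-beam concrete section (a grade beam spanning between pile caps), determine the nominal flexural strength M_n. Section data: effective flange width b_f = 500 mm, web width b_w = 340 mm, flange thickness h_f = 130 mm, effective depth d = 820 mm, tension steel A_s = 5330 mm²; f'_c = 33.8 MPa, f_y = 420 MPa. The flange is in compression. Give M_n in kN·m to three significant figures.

M_n ≈ 1660 kN·m

Tension: T = A_s f_y = 5330 × 420 = 2238600 N.
Try a within the flange: a = T/(0.85 f'_c b_f) = 2238600/(0.85 × 33.8 × 500) = 155.84 mm.
a = 155.84 > h_f = 130 mm: the block extends into the web. Split into flange-overhang and web parts.
C_f = 0.85 f'_c (b_f − b_w) h_f = 0.85 × 33.8 × (500 − 340) × 130 = 597584 N.
Remaining web compression depth: a_w = (T − C_f)/(0.85 f'_c b_w) = (2238600 − 597584)/(0.85 × 33.8 × 340) = 168.00 mm.
M_n = C_f(d − h_f/2) + (T − C_f)(d − a_w/2) = 597584 × (820 − 65) + 1641016 × (820 − 84) = 451.18 + 1207.79 = 1658.97 × 10⁶ N·mm.
M_n = 1658.97 kN·m.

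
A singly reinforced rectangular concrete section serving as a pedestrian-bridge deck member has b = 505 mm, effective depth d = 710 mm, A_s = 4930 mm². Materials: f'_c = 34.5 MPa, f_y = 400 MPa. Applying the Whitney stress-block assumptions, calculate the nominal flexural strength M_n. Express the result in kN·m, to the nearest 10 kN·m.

M_n ≈ 1270 kN·m

T = A_s f_y = 4930 × 400 = 1972000 N = 1972 kN.
From C = T: a = T/(0.85 f'_c b) = 1972000/(0.85 × 34.5 × 505) = 133.16 mm.
M_n = T(d − a/2) = 1972 kN × (710 − 66.58) mm = 1268.82 kN·m.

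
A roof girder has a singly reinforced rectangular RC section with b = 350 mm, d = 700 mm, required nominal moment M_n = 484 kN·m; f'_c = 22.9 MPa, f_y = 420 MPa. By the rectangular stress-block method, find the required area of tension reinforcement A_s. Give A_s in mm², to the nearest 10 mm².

A_s ≈ 1790 mm²

With M_n = 0.85 f'_c a b (d − a/2), solve the quadratic for a:
a = d − √(d² − 2M_n/(0.85 f'_c b)) = 700 − √(700² − 2 × 484×10⁶/(0.85 × 22.9 × 350)) = 110.16 mm.
A_s = 0.85 f'_c a b / f_y = 0.85 × 22.9 × 110.16 × 350 / 420 = 1786.9 mm².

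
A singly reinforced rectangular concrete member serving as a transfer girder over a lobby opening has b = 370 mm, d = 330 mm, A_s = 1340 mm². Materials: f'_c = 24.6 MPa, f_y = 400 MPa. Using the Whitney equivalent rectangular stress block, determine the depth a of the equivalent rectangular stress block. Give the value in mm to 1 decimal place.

T = A_s f_y = 1340 × 400 = 536000 N = 536 kN.
Setting C = 0.85 f'_c a b equal to T: a = 536000/(0.85 × 24.6 × 370) = 69.3 mm.

a ≈ 69.3 mm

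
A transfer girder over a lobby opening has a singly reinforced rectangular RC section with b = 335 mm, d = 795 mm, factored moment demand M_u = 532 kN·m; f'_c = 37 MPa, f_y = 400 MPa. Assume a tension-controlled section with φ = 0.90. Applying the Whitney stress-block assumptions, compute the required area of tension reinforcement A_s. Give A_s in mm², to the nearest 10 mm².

M_n = M_u/φ = 532/0.90 = 591.111 kN·m.
With M_n = 0.85 f'_c a b (d − a/2), solve the quadratic for a:
a = d − √(d² − 2M_n/(0.85 f'_c b)) = 795 − √(795² − 2 × 591.111×10⁶/(0.85 × 37 × 335)) = 74.02 mm.
A_s = 0.85 f'_c a b / f_y = 0.85 × 37 × 74.02 × 335 / 400 = 1949.6 mm².

A_s ≈ 1950 mm²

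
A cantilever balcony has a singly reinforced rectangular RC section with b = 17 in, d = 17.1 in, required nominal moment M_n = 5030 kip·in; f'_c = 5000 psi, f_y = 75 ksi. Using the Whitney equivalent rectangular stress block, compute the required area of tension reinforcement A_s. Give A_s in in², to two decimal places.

From M_n = 0.85 f'_c a b (d − a/2):
a = d − √(d² − 2M_n/(0.85 f'_c b)) = 17.1 − √(17.1² − 2 × 5030/(0.85 × 5 × 17)) = 4.724 in.
A_s = 0.85 f'_c a b / f_y = 0.85 × 5 × 4.724 × 17 / 75 = 4.551 in².

A_s ≈ 4.55 in²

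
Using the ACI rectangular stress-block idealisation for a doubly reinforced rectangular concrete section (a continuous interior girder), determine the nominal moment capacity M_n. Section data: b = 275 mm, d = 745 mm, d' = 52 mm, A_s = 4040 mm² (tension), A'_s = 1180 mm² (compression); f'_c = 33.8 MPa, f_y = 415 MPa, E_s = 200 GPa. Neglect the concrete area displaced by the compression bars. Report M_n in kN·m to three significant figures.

Assume both tension and compression steel yield.
Net tension couple steel: A_s − A'_s = 2860 mm².
a = (A_s − A'_s) f_y / (0.85 f'_c b) = 1186900/(0.85 × 33.8 × 275) = 150.23 mm.
c = a/β₁ = 150.23/0.809 = 185.70 mm; ε'_s = 0.003(c − d')/c = 0.0022 ≥ f_y/E_s = 0.0021, so compression steel does yield.
M_n = (A_s − A'_s) f_y (d − a/2) + A'_s f_y (d − d') = [1186900 × (745 − 75.115) + 489700 × (745 − 52)] × 10⁻⁶ = 795.09 + 339.36 = 1134.45 kN·m.

M_n ≈ 1130 kN·m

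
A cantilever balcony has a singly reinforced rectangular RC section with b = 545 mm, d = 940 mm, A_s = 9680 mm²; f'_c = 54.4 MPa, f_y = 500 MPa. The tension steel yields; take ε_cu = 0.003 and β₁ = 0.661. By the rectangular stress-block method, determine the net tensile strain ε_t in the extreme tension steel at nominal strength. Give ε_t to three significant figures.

a = A_s f_y/(0.85 f'_c b) = 192.06 mm.
β₁ = 0.661, so c = a/β₁ = 192.06/0.661 = 290.56 mm.
From the linear strain diagram with ε_cu = 0.003: ε_t = 0.003 (d − c)/c = 0.003 × (940 − 290.56)/290.56 = 0.00671.
Since ε_t ≥ 0.005, the section is tension-controlled.

ε_t ≈ 0.00671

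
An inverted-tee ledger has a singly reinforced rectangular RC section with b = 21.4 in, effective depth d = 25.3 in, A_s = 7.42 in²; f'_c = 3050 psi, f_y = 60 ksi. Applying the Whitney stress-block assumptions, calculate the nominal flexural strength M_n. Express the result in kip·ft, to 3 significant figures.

M_n ≈ 790 kip·ft

T = A_s f_y = 7.42 × 60 = 445.2 kips.
a = T/(0.85 f'_c b) = 445.2/(0.85 × 3.05 × 21.4) = 8.025 in.
M_n = T(d − a/2) = 445.2 × (25.3 − 4.0125) = 9477.2 kip·in = 9477.2/12 = 789.77 kip·ft.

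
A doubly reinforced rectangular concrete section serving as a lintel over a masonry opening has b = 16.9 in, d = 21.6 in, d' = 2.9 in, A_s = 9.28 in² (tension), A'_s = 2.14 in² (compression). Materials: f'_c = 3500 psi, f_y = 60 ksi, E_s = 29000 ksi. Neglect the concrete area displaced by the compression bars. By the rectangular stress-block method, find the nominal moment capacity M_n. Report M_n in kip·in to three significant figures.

M_n ≈ 9830 kip·in

Assume both steels yield.
a = (A_s − A'_s) f_y/(0.85 f'_c b) = (9.28 − 2.14) × 60/(0.85 × 3.5 × 16.9) = 8.521 in.
c = a/β₁ = 8.521/0.85 = 10.025 in; ε'_s = 0.003(c − d')/c = 0.0021 ≥ ε_y = 0.0021, so the compression steel yields.
M_n = (A_s − A'_s) f_y (d − a/2) + A'_s f_y (d − d') = 428.4 × (21.6 − 4.2605) + 128.4 × (21.6 − 2.9) = 7428.2 + 2401.1 = 9829.3 kip·in.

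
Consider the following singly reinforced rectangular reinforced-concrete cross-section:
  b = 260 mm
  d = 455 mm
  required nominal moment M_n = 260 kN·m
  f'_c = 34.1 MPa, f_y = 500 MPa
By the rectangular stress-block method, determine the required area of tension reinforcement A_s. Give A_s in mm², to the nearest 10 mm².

With M_n = 0.85 f'_c a b (d − a/2), solve the quadratic for a:
a = d − √(d² − 2M_n/(0.85 f'_c b)) = 455 − √(455² − 2 × 260×10⁶/(0.85 × 34.1 × 260)) = 83.48 mm.
A_s = 0.85 f'_c a b / f_y = 0.85 × 34.1 × 83.48 × 260 / 500 = 1258.2 mm².

A_s ≈ 1260 mm²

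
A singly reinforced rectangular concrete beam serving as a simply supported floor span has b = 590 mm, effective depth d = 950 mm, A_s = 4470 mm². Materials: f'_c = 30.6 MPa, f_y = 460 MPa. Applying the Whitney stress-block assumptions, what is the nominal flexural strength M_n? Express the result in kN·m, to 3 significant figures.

T = A_s f_y = 4470 × 460 = 2056200 N = 2056.2 kN.
From C = T: a = T/(0.85 f'_c b) = 2056200/(0.85 × 30.6 × 590) = 133.99 mm.
M_n = T(d − a/2) = 2056.2 kN × (950 − 66.995) mm = 1815.63 kN·m.

M_n ≈ 1820 kN·m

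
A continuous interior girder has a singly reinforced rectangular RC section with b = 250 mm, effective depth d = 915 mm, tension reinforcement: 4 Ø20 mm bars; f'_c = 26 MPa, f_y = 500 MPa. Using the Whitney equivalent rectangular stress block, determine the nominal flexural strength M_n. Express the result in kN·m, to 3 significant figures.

A_s = 4 × 314 = 1256 mm².
T = A_s f_y = 1256 × 500 = 628000 N = 628 kN.
From C = T: a = T/(0.85 f'_c b) = 628000/(0.85 × 26 × 250) = 113.67 mm.
M_n = T(d − a/2) = 628 kN × (915 − 56.835) mm = 538.93 kN·m.

M_n ≈ 539 kN·m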